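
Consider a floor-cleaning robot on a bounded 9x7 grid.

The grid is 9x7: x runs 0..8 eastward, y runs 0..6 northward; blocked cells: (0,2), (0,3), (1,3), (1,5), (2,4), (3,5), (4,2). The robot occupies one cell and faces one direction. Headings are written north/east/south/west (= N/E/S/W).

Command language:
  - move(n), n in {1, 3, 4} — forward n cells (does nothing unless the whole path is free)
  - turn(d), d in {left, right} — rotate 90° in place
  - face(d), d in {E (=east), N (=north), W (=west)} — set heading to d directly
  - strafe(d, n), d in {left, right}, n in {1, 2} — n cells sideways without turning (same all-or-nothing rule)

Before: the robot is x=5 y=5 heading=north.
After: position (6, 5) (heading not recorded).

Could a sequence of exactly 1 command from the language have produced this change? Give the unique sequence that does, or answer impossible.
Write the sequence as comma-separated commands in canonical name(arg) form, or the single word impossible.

t0: x=5 y=5 heading=north
1. strafe(right, 1) → x=6 y=5 heading=north
all 12 alternatives checked — unique.

strafe(right, 1)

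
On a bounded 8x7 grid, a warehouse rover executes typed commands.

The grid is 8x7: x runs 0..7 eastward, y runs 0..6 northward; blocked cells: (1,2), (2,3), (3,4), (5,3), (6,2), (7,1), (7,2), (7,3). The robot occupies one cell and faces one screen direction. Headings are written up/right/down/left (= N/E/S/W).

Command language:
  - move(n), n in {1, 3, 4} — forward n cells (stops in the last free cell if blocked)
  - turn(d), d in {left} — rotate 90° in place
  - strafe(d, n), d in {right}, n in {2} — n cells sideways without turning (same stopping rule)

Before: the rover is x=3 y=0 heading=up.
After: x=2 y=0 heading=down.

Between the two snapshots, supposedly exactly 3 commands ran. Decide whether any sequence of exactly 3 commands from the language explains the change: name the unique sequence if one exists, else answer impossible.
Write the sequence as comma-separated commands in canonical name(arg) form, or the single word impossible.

key: position moved to (2,0) AND the heading swung to S — translation plus rotation needed
start: x=3 y=0 heading=up
t=1 turn(left) ⇒ x=3 y=0 heading=left
t=2 move(1) ⇒ x=2 y=0 heading=left
t=3 turn(left) ⇒ x=2 y=0 heading=down
all 125 alternatives checked — unique.

turn(left), move(1), turn(left)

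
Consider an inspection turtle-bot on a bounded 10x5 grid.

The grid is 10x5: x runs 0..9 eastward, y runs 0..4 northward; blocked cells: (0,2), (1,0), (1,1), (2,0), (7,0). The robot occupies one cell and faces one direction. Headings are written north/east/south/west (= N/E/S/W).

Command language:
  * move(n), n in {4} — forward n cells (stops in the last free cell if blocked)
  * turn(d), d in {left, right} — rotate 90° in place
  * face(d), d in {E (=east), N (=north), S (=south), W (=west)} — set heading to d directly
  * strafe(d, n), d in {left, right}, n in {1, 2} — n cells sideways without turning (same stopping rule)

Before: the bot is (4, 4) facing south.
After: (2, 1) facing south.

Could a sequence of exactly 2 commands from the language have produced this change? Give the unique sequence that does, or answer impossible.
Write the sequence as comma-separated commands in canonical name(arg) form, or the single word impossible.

strafe(right, 2), move(4)

key: running move(4) before strafe(right, 2) would end elsewhere — order is forced
start: (4, 4) facing south
t=1 strafe(right, 2) ⇒ (2, 4) facing south
t=2 move(4) ⇒ (2, 1) facing south
all 121 alternatives checked — unique.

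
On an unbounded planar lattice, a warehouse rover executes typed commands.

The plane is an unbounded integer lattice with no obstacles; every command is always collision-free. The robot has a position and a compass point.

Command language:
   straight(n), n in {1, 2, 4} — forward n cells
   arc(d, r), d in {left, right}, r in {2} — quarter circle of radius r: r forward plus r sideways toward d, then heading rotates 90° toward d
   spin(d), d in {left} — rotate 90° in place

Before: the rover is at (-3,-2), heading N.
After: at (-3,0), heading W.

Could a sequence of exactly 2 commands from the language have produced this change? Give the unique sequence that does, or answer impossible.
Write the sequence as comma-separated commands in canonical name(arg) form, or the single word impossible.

straight(2), spin(left)

key: order matters: swapping straight(2) and spin(left) lands elsewhere
from: at (-3,-2), heading N
t=1 straight(2) ⇒ at (-3,0), heading N
t=2 spin(left) ⇒ at (-3,0), heading W
no rival 2-sequence matches.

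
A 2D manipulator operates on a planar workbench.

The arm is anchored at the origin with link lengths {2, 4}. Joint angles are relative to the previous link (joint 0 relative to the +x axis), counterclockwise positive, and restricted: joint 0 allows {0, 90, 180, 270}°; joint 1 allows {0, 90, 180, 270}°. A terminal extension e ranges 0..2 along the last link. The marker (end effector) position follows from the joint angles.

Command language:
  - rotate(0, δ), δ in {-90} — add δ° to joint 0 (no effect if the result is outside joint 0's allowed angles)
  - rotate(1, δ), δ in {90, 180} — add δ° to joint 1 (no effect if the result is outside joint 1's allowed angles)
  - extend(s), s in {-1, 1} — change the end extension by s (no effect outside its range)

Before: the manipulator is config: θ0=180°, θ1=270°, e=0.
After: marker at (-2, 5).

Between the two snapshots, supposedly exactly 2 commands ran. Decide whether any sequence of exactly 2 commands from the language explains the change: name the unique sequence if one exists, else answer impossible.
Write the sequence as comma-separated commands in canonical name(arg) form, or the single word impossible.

extend(-1), extend(1)

key: order matters: swapping extend(-1) and extend(1) lands elsewhere
from: config: θ0=180°, θ1=270°, e=0
step 1 (extend(-1)): config: θ0=180°, θ1=270°, e=0
step 2 (extend(1)): config: θ0=180°, θ1=270°, e=1
no rival 2-sequence matches.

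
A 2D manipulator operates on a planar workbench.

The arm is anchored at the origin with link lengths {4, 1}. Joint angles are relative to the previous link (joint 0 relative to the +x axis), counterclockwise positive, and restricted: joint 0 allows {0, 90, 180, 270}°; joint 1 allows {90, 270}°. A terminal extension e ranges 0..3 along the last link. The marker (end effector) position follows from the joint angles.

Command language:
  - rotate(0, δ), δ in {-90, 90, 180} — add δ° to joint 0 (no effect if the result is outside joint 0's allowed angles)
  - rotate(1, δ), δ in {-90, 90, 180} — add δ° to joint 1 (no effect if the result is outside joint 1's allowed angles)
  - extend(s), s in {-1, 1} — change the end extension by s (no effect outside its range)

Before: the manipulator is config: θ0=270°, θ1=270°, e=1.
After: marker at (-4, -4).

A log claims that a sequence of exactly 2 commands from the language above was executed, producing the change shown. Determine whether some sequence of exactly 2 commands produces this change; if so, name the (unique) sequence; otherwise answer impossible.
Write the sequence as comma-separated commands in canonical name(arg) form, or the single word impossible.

extend(1), extend(1)

t0: config: θ0=270°, θ1=270°, e=1
t=1 extend(1) ⇒ config: θ0=270°, θ1=270°, e=2
t=2 extend(1) ⇒ config: θ0=270°, θ1=270°, e=3
uniquely the one of 64 2-step routes that fits.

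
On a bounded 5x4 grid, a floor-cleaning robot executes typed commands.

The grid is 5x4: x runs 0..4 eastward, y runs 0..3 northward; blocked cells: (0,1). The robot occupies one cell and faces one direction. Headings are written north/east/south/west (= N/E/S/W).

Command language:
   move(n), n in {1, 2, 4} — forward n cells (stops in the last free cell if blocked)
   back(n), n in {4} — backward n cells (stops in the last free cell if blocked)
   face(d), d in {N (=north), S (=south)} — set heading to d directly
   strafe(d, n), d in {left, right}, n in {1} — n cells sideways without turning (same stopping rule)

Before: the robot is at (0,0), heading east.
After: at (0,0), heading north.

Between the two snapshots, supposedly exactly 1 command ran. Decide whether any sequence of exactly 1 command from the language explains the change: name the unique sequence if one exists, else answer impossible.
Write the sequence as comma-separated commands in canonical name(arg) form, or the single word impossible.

key: (0,0) unchanged — the single command moves nothing
start: at (0,0), heading east
1. face(N) → at (0,0), heading north
no other 1-command option fits: unique.

face(N)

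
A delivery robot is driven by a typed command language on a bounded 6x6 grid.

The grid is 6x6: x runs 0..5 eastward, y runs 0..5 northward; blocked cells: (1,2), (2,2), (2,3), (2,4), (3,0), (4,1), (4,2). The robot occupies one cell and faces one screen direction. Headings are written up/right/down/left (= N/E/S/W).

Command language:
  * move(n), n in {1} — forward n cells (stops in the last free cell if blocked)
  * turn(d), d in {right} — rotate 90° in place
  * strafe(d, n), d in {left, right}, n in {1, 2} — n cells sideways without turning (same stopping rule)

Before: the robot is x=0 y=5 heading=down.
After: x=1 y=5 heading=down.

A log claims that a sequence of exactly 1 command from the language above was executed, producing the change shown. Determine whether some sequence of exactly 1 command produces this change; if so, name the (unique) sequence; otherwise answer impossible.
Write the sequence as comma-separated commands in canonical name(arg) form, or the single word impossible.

strafe(left, 1)

key: heading stays S — the single command does not turn
initial: x=0 y=5 heading=down
t=1 strafe(left, 1) ⇒ x=1 y=5 heading=down
no other 1-command option fits: unique.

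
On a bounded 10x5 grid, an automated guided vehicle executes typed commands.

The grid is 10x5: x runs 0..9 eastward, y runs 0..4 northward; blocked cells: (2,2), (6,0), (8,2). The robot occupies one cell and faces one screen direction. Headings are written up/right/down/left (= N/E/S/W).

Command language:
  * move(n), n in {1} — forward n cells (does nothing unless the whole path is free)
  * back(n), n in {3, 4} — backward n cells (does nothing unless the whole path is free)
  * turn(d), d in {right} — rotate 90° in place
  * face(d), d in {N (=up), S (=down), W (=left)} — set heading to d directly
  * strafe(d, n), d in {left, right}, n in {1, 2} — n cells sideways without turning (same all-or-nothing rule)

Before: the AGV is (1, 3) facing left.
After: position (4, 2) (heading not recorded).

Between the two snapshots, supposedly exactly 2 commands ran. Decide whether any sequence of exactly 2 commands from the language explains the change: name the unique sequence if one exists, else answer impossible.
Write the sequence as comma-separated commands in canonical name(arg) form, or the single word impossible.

back(3), strafe(left, 1)

key: running strafe(left, 1) before back(3) would end elsewhere — order is forced
begin: (1, 3) facing left
1. back(3) → (4, 3) facing left
2. strafe(left, 1) → (4, 2) facing left
no other 2-command option fits: unique.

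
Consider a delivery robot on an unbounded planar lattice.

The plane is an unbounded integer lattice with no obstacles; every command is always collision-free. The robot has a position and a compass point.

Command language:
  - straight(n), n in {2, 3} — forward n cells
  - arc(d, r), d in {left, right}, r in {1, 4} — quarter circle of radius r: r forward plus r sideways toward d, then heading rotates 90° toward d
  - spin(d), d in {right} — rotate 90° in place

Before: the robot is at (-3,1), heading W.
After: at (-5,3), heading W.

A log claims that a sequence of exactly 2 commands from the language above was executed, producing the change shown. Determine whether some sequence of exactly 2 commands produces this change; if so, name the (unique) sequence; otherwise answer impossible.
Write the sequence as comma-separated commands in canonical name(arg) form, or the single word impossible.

key: still facing W at the end — net rotation zero over 2 steps
initial: at (-3,1), heading W
1. arc(right, 1) → at (-4,2), heading N
2. arc(left, 1) → at (-5,3), heading W
no rival 2-sequence matches.

arc(right, 1), arc(left, 1)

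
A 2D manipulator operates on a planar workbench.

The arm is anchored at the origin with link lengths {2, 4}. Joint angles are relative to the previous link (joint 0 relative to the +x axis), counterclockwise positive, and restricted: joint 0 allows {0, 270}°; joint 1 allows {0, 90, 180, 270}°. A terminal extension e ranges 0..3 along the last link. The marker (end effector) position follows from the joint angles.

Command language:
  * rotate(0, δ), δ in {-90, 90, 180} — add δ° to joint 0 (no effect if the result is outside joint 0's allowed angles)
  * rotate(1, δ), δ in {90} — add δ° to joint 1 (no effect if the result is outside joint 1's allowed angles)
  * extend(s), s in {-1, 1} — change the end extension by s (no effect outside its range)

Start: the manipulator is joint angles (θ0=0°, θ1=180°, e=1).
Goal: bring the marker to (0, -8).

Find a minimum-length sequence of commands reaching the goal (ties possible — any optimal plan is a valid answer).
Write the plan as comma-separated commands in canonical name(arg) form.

rotate(1, 90), rotate(1, 90), extend(1), rotate(0, -90)

t0: joint angles (θ0=0°, θ1=180°, e=1)
1. rotate(1, 90) → joint angles (θ0=0°, θ1=270°, e=1)
2. rotate(1, 90) → joint angles (θ0=0°, θ1=0°, e=1)
3. extend(1) → joint angles (θ0=0°, θ1=0°, e=2)
4. rotate(0, -90) → joint angles (θ0=270°, θ1=0°, e=2)
minimal: 4 command(s), checked below 4.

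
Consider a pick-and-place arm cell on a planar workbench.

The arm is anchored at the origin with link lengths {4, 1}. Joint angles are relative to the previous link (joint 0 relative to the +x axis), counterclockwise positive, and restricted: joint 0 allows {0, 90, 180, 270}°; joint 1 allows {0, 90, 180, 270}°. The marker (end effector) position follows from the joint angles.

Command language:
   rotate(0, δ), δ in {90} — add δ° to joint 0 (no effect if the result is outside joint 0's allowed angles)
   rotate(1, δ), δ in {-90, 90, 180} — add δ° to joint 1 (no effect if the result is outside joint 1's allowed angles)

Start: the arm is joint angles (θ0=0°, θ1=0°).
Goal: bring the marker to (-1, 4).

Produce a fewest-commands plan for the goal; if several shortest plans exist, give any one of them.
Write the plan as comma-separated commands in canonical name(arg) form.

initial: joint angles (θ0=0°, θ1=0°)
[1] after rotate(1, 90): joint angles (θ0=0°, θ1=90°)
[2] after rotate(0, 90): joint angles (θ0=90°, θ1=90°)
nothing shorter than 2 reaches the goal.

rotate(1, 90), rotate(0, 90)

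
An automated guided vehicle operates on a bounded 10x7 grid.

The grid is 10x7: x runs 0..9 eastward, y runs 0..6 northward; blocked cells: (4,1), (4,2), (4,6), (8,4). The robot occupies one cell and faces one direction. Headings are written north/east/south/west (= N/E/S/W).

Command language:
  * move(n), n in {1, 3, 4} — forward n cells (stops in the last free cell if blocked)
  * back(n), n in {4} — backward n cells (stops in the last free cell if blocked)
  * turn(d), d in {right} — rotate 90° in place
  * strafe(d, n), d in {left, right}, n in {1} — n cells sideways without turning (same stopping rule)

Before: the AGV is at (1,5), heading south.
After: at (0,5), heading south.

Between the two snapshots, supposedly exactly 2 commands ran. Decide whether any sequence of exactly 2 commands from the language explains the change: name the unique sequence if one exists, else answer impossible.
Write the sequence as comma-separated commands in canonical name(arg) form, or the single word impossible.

key: still facing S at the end — nothing in the sequence rotates
begin: at (1,5), heading south
[1] after strafe(right, 1): at (0,5), heading south
[2] after strafe(right, 1): at (0,5), heading south
uniquely the one of 49 2-step routes that fits.

strafe(right, 1), strafe(right, 1)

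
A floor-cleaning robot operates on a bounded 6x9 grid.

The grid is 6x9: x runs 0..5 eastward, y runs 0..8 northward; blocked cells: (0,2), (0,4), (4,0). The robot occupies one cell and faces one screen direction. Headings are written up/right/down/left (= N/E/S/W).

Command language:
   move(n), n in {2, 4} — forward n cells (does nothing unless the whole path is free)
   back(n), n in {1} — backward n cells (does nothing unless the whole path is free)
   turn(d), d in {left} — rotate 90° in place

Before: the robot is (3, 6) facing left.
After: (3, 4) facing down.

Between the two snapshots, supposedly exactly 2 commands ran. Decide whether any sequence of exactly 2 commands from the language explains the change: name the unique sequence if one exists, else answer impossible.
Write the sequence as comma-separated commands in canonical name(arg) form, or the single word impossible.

turn(left), move(2)

key: position moved to (3,4) AND the heading swung to S — translation plus rotation needed
begin: (3, 6) facing left
[1] after turn(left): (3, 6) facing down
[2] after move(2): (3, 4) facing down
no other 2-command option fits: unique.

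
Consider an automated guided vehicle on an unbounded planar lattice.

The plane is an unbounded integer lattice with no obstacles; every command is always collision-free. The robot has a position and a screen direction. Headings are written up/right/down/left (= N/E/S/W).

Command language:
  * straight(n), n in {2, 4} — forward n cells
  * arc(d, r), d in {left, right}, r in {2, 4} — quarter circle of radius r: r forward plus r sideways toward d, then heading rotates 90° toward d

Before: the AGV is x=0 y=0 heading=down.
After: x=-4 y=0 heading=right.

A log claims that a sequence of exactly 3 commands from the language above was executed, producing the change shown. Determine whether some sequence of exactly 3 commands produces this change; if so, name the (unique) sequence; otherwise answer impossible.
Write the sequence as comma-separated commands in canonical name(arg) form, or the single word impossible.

arc(right, 4), arc(right, 2), arc(right, 2)

key: cell and facing (now E) both changed — the 3 commands mix motion and turning
begin: x=0 y=0 heading=down
step 1 (arc(right, 4)): x=-4 y=-4 heading=left
step 2 (arc(right, 2)): x=-6 y=-2 heading=up
step 3 (arc(right, 2)): x=-4 y=0 heading=right
no rival 3-sequence matches.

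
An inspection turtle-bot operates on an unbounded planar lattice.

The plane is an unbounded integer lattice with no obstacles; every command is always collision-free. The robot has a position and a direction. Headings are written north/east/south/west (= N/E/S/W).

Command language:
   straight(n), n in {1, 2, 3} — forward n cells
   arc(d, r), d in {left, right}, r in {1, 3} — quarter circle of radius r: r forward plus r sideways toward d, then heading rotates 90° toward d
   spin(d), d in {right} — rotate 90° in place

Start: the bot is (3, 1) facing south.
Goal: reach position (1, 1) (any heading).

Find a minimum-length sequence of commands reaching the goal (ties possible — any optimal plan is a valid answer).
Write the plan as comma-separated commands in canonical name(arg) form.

spin(right), straight(2)

start: (3, 1) facing south
step 1 (spin(right)): (3, 1) facing west
step 2 (straight(2)): (1, 1) facing west
nothing shorter than 2 reaches the goal.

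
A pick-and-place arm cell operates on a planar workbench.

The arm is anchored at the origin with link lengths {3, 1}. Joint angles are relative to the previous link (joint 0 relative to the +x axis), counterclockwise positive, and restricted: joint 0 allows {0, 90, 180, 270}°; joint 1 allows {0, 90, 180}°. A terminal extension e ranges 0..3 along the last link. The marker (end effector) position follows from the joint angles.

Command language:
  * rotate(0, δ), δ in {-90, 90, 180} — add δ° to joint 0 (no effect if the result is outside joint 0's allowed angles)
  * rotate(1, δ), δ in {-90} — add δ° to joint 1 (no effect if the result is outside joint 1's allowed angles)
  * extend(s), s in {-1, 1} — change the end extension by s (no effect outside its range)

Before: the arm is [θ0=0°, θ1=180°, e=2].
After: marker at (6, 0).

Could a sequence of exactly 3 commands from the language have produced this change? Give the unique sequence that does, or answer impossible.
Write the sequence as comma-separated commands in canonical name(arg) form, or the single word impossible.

begin: [θ0=0°, θ1=180°, e=2]
t=1 rotate(1, -90) ⇒ [θ0=0°, θ1=90°, e=2]
t=2 rotate(1, -90) ⇒ [θ0=0°, θ1=0°, e=2]
t=3 rotate(1, -90) ⇒ [θ0=0°, θ1=0°, e=2]
all 216 alternatives checked — unique.

rotate(1, -90), rotate(1, -90), rotate(1, -90)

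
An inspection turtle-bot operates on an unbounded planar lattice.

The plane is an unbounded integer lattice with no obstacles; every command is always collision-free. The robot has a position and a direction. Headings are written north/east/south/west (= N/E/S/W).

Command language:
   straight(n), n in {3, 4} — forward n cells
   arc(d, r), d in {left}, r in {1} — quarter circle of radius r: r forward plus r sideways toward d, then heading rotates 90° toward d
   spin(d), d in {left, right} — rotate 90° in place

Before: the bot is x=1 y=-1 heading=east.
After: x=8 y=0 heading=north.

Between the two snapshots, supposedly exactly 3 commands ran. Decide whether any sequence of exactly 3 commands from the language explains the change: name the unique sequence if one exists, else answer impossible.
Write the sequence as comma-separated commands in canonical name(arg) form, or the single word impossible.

straight(3), straight(3), arc(left, 1)

key: order matters: swapping straight(3) and arc(left, 1) lands elsewhere
start: x=1 y=-1 heading=east
1. straight(3) → x=4 y=-1 heading=east
2. straight(3) → x=7 y=-1 heading=east
3. arc(left, 1) → x=8 y=0 heading=north
no rival 3-sequence matches.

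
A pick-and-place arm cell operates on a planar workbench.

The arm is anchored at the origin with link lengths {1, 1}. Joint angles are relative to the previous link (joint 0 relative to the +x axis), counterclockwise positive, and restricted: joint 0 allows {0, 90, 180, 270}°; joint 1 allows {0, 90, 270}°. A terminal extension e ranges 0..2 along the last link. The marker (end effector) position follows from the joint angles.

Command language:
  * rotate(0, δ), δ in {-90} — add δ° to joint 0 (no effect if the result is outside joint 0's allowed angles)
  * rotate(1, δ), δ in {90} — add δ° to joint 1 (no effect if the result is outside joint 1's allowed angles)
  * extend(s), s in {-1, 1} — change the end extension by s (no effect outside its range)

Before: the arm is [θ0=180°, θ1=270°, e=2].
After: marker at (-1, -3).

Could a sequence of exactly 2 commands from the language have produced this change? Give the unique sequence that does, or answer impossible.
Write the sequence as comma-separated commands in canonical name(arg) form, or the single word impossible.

t0: [θ0=180°, θ1=270°, e=2]
t=1 rotate(1, 90) ⇒ [θ0=180°, θ1=0°, e=2]
t=2 rotate(1, 90) ⇒ [θ0=180°, θ1=90°, e=2]
uniquely the one of 16 2-step routes that fits.

rotate(1, 90), rotate(1, 90)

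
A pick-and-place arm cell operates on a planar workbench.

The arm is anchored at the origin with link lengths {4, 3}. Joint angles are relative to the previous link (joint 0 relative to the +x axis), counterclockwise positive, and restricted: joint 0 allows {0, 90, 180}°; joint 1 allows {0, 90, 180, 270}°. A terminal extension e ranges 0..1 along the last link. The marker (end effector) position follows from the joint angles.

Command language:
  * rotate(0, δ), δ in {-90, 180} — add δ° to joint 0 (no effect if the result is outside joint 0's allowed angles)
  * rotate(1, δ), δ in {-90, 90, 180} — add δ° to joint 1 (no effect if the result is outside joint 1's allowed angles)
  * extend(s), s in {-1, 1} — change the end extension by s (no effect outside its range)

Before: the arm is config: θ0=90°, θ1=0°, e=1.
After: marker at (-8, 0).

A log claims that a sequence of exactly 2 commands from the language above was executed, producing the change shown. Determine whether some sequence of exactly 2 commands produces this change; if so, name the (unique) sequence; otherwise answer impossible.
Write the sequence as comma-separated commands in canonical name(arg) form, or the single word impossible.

key: order matters: swapping rotate(0, -90) and rotate(0, 180) lands elsewhere
from: config: θ0=90°, θ1=0°, e=1
step 1 (rotate(0, -90)): config: θ0=0°, θ1=0°, e=1
step 2 (rotate(0, 180)): config: θ0=180°, θ1=0°, e=1
no other 2-command option fits: unique.

rotate(0, -90), rotate(0, 180)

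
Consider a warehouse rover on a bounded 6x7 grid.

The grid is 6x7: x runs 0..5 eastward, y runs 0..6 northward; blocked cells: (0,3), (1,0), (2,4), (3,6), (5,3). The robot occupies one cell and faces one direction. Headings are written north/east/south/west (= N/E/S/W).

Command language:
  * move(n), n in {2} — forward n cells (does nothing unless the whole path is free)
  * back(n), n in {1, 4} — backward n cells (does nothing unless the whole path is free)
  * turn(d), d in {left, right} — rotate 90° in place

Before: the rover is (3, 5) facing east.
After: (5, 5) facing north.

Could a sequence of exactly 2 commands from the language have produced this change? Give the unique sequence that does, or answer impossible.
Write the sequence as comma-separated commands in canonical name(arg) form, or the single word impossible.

key: order matters: swapping move(2) and turn(left) lands elsewhere
from: (3, 5) facing east
[1] after move(2): (5, 5) facing east
[2] after turn(left): (5, 5) facing north
no other 2-command option fits: unique.

move(2), turn(left)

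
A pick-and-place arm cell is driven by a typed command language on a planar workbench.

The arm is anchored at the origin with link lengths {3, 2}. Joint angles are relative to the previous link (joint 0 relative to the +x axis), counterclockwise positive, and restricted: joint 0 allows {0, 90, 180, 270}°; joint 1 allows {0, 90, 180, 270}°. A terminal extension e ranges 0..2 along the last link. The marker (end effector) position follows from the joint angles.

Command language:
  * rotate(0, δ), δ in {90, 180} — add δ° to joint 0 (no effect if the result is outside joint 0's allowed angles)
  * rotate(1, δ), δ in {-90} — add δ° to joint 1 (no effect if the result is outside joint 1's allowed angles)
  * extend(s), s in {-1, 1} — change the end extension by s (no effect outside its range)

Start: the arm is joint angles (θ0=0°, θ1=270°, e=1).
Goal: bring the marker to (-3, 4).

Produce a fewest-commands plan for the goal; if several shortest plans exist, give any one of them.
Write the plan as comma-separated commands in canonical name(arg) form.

rotate(0, 180), extend(1)

start: joint angles (θ0=0°, θ1=270°, e=1)
[1] after rotate(0, 180): joint angles (θ0=180°, θ1=270°, e=1)
[2] after extend(1): joint angles (θ0=180°, θ1=270°, e=2)
no 1-step plan works, so 2 is optimal.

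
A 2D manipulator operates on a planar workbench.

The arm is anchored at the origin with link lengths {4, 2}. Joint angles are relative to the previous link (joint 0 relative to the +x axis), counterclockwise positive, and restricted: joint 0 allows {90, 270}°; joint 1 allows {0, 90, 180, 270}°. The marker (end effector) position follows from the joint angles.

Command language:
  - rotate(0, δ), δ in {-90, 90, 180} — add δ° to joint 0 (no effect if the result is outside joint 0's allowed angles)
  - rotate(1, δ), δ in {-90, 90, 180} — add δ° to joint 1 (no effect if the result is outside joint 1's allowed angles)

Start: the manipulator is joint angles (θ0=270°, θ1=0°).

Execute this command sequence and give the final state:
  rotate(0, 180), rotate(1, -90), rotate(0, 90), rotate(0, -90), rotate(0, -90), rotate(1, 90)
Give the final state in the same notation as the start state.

t0: joint angles (θ0=270°, θ1=0°)
1. rotate(0, 180) → joint angles (θ0=90°, θ1=0°)
2. rotate(1, -90) → joint angles (θ0=90°, θ1=270°)
3. rotate(0, 90) → joint angles (θ0=90°, θ1=270°)
4. rotate(0, -90) → joint angles (θ0=90°, θ1=270°)
5. rotate(0, -90) → joint angles (θ0=90°, θ1=270°)
6. rotate(1, 90) → joint angles (θ0=90°, θ1=0°)

joint angles (θ0=90°, θ1=0°)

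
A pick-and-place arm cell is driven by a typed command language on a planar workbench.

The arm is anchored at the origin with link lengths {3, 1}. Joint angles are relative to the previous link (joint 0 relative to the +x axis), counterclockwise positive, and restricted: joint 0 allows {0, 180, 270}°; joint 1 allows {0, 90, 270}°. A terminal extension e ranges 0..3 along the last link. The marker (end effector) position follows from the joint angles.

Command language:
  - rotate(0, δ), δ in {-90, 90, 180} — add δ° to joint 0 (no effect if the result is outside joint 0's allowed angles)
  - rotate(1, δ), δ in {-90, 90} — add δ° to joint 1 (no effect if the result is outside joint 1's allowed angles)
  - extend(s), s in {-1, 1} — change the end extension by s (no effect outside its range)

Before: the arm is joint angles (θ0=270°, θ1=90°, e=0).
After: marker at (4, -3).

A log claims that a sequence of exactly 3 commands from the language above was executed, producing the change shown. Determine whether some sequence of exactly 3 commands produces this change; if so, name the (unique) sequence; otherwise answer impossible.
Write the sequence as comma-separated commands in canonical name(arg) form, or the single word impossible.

initial: joint angles (θ0=270°, θ1=90°, e=0)
t=1 extend(1) ⇒ joint angles (θ0=270°, θ1=90°, e=1)
t=2 extend(1) ⇒ joint angles (θ0=270°, θ1=90°, e=2)
t=3 extend(1) ⇒ joint angles (θ0=270°, θ1=90°, e=3)
uniquely the one of 343 3-step routes that fits.

extend(1), extend(1), extend(1)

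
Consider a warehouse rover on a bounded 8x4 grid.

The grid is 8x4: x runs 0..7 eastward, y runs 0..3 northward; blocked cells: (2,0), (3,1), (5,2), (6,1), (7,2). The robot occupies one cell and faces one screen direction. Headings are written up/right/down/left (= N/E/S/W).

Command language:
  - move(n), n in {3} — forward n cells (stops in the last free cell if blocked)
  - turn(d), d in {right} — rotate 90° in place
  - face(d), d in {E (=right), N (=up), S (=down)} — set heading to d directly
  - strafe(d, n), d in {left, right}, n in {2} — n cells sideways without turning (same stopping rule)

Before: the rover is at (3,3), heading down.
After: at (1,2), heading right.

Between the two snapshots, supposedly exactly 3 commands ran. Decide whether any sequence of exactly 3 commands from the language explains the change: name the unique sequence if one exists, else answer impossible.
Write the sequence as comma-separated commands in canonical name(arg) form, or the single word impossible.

move(3), strafe(right, 2), face(E)

key: move(3) is stopped early by the blocked cell at (3,1)
from: at (3,3), heading down
1. move(3) → at (3,2), heading down
2. strafe(right, 2) → at (1,2), heading down
3. face(E) → at (1,2), heading right
all 343 alternatives checked — unique.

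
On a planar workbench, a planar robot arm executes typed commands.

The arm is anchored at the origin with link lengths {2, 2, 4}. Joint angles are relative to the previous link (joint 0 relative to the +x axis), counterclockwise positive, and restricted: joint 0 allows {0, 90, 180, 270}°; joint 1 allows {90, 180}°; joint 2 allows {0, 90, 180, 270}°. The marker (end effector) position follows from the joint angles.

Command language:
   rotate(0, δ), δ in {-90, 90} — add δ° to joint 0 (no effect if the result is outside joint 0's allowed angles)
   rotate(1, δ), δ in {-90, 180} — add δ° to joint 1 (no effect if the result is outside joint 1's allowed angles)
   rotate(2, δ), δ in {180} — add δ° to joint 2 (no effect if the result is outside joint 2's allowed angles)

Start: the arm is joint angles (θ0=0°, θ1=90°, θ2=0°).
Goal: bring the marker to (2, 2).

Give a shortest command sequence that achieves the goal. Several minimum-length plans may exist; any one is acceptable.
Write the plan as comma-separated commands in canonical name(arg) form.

rotate(2, 180), rotate(0, 90)

begin: joint angles (θ0=0°, θ1=90°, θ2=0°)
1. rotate(2, 180) → joint angles (θ0=0°, θ1=90°, θ2=180°)
2. rotate(0, 90) → joint angles (θ0=90°, θ1=90°, θ2=180°)
no 1-step plan works, so 2 is optimal.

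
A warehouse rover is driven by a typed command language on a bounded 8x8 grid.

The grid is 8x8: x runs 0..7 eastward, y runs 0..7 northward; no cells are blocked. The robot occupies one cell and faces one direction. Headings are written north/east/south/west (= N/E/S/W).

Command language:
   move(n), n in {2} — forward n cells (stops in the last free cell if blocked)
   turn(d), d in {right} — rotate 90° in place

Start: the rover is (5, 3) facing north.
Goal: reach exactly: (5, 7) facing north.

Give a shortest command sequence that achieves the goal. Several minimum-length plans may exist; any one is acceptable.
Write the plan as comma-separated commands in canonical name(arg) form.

from: (5, 3) facing north
[1] after move(2): (5, 5) facing north
[2] after move(2): (5, 7) facing north
nothing shorter than 2 reaches the goal.

move(2), move(2)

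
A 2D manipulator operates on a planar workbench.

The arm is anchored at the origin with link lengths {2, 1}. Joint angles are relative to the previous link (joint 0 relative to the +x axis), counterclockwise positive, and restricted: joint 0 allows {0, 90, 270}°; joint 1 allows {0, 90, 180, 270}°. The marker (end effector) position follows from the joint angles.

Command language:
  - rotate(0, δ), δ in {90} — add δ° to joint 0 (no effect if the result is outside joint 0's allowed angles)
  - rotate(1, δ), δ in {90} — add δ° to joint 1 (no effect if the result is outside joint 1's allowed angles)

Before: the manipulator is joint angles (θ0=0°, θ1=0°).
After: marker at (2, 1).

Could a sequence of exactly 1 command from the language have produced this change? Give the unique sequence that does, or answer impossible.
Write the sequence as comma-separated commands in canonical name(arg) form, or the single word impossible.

rotate(1, 90)

begin: joint angles (θ0=0°, θ1=0°)
1. rotate(1, 90) → joint angles (θ0=0°, θ1=90°)
all 2 alternatives checked — unique.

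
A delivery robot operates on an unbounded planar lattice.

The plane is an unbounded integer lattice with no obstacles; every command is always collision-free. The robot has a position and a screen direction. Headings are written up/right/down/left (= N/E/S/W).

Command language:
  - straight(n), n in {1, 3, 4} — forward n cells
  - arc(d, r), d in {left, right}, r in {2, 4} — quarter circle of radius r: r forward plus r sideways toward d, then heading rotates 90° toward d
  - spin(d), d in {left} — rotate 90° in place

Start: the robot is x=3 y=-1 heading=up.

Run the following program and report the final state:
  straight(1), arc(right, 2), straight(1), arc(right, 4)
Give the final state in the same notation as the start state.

begin: x=3 y=-1 heading=up
1. straight(1) → x=3 y=0 heading=up
2. arc(right, 2) → x=5 y=2 heading=right
3. straight(1) → x=6 y=2 heading=right
4. arc(right, 4) → x=10 y=-2 heading=down

x=10 y=-2 heading=down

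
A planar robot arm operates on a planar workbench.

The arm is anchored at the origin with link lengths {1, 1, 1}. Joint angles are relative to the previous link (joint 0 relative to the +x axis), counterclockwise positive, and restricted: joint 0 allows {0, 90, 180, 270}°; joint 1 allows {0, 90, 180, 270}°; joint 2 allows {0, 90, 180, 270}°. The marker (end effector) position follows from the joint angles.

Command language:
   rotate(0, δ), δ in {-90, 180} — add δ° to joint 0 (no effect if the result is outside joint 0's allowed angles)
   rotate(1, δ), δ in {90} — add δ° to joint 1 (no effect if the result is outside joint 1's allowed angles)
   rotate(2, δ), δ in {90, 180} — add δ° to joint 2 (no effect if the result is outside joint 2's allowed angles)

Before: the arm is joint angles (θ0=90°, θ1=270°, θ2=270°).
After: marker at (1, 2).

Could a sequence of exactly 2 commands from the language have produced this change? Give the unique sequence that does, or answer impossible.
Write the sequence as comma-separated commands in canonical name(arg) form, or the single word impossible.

rotate(2, 90), rotate(2, 90)

start: joint angles (θ0=90°, θ1=270°, θ2=270°)
1. rotate(2, 90) → joint angles (θ0=90°, θ1=270°, θ2=0°)
2. rotate(2, 90) → joint angles (θ0=90°, θ1=270°, θ2=90°)
no rival 2-sequence matches.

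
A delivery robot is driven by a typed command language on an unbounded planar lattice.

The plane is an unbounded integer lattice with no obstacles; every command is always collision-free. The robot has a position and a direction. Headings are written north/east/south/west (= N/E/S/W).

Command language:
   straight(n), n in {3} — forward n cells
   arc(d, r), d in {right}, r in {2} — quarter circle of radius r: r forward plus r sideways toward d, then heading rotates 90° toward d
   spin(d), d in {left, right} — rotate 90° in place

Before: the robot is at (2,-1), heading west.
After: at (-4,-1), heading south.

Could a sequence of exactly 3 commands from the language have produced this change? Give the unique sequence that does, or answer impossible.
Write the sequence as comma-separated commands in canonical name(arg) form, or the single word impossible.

straight(3), straight(3), spin(left)

key: cell and facing (now S) both changed — the 3 commands mix motion and turning
from: at (2,-1), heading west
[1] after straight(3): at (-1,-1), heading west
[2] after straight(3): at (-4,-1), heading west
[3] after spin(left): at (-4,-1), heading south
all 64 alternatives checked — unique.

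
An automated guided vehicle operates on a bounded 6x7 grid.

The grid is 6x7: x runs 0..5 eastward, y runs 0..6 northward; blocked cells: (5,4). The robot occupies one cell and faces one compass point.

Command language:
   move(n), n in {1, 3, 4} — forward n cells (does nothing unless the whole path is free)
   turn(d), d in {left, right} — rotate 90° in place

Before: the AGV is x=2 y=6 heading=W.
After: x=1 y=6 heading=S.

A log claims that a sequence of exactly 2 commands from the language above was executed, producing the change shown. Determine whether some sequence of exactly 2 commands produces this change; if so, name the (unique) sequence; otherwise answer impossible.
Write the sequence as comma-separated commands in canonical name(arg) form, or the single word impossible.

key: running turn(left) before move(1) would end elsewhere — order is forced
begin: x=2 y=6 heading=W
1. move(1) → x=1 y=6 heading=W
2. turn(left) → x=1 y=6 heading=S
uniquely the one of 25 2-step routes that fits.

move(1), turn(left)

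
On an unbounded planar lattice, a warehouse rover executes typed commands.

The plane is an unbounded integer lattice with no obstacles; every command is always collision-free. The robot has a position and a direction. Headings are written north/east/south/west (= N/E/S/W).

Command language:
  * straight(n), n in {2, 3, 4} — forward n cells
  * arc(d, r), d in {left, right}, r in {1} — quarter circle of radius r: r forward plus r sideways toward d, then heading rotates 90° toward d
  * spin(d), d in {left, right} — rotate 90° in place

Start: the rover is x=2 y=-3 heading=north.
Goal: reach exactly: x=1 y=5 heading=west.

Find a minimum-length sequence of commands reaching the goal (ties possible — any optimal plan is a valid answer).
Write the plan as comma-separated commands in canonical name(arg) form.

start: x=2 y=-3 heading=north
step 1 (straight(4)): x=2 y=1 heading=north
step 2 (straight(3)): x=2 y=4 heading=north
step 3 (arc(left, 1)): x=1 y=5 heading=west
minimal: 3 command(s), checked below 3.

straight(4), straight(3), arc(left, 1)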